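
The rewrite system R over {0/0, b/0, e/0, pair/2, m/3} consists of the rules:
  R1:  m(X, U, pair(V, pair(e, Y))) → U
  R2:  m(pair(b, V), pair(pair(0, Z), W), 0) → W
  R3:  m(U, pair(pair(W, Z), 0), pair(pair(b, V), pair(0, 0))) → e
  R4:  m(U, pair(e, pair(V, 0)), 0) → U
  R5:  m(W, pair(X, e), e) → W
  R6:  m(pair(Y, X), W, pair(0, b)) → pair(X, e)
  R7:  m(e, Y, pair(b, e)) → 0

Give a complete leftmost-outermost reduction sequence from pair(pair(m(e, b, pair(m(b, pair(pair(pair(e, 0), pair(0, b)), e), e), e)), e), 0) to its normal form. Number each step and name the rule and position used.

1. pair(pair(m(e, b, pair(m(b, pair(pair(pair(e, 0), pair(0, b)), e), e), e)), e), 0)  →  pair(pair(m(e, b, pair(b, e)), e), 0)   [R5 at 1.1.3.1]
2. pair(pair(m(e, b, pair(b, e)), e), 0)  →  pair(pair(0, e), 0)   [R7 at 1.1]

pair(pair(0, e), 0)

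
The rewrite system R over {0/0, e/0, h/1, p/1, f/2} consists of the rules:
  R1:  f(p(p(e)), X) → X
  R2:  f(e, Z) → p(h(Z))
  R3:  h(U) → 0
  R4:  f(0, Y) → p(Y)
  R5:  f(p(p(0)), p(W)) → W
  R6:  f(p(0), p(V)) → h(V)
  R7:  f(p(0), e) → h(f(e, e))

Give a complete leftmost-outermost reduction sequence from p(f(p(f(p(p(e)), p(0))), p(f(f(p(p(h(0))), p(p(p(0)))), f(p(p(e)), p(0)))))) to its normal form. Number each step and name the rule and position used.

1. p(f(p(f(p(p(e)), p(0))), p(f(f(p(p(h(0))), p(p(p(0)))), f(p(p(e)), p(0))))))  →  p(f(p(p(0)), p(f(f(p(p(h(0))), p(p(p(0)))), f(p(p(e)), p(0))))))   [R1 at 1.1.1]
2. p(f(p(p(0)), p(f(f(p(p(h(0))), p(p(p(0)))), f(p(p(e)), p(0))))))  →  p(f(f(p(p(h(0))), p(p(p(0)))), f(p(p(e)), p(0))))   [R5 at 1]
3. p(f(f(p(p(h(0))), p(p(p(0)))), f(p(p(e)), p(0))))  →  p(f(f(p(p(0)), p(p(p(0)))), f(p(p(e)), p(0))))   [R3 at 1.1.1.1.1]
4. p(f(f(p(p(0)), p(p(p(0)))), f(p(p(e)), p(0))))  →  p(f(p(p(0)), f(p(p(e)), p(0))))   [R5 at 1.1]
5. p(f(p(p(0)), f(p(p(e)), p(0))))  →  p(f(p(p(0)), p(0)))   [R1 at 1.2]
6. p(f(p(p(0)), p(0)))  →  p(0)   [R5 at 1]

p(0)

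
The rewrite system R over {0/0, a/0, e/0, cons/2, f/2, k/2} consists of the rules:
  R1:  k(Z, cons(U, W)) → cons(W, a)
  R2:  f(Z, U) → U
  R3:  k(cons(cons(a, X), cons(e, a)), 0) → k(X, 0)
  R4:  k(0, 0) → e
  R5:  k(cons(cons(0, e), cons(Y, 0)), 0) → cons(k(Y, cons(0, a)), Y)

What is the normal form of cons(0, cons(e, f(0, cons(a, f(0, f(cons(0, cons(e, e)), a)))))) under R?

1. cons(0, cons(e, f(0, cons(a, f(0, f(cons(0, cons(e, e)), a))))))  →  cons(0, cons(e, cons(a, f(0, f(cons(0, cons(e, e)), a)))))   [R2 at 2.2]
2. cons(0, cons(e, cons(a, f(0, f(cons(0, cons(e, e)), a)))))  →  cons(0, cons(e, cons(a, f(cons(0, cons(e, e)), a))))   [R2 at 2.2.2]
3. cons(0, cons(e, cons(a, f(cons(0, cons(e, e)), a))))  →  cons(0, cons(e, cons(a, a)))   [R2 at 2.2.2]

cons(0, cons(e, cons(a, a)))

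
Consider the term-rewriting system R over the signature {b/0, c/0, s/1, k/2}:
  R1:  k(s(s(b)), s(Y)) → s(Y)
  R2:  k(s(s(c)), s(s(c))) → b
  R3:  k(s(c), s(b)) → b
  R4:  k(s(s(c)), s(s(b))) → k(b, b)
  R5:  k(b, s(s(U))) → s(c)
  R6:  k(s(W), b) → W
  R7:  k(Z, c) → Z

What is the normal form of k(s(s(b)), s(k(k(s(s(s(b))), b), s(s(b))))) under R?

1. k(s(s(b)), s(k(k(s(s(s(b))), b), s(s(b)))))  →  s(k(k(s(s(s(b))), b), s(s(b))))   [R1 at ε]
2. s(k(k(s(s(s(b))), b), s(s(b))))  →  s(k(s(s(b)), s(s(b))))   [R6 at 1.1]
3. s(k(s(s(b)), s(s(b))))  →  s(s(s(b)))   [R1 at 1]

s(s(s(b)))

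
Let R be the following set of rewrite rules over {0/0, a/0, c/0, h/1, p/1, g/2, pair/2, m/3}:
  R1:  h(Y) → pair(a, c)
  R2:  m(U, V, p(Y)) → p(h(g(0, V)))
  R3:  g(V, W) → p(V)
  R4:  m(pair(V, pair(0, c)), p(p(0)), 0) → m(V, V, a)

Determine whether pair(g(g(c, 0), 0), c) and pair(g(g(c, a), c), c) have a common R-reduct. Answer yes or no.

yes — NF(t₁) = pair(p(p(c)), c), NF(t₂) = pair(p(p(c)), c)

Reduce t₁ = pair(g(g(c, 0), 0), c):
1. pair(g(g(c, 0), 0), c)  →  pair(p(g(c, 0)), c)   [R3 at 1]
2. pair(p(g(c, 0)), c)  →  pair(p(p(c)), c)   [R3 at 1.1]

Reduce t₂ = pair(g(g(c, a), c), c):
1. pair(g(g(c, a), c), c)  →  pair(p(g(c, a)), c)   [R3 at 1]
2. pair(p(g(c, a)), c)  →  pair(p(p(c)), c)   [R3 at 1.1]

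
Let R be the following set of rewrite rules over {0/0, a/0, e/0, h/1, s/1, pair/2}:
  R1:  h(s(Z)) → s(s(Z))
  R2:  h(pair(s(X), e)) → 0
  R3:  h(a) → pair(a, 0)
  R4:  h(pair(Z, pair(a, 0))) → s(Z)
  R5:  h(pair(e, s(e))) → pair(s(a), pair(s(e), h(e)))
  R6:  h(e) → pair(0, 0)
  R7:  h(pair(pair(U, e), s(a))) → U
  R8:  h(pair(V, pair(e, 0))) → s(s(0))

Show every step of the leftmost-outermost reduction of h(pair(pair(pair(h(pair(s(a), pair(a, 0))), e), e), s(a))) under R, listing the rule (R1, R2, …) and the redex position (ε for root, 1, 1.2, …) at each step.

1. h(pair(pair(pair(h(pair(s(a), pair(a, 0))), e), e), s(a)))  →  pair(h(pair(s(a), pair(a, 0))), e)   [R7 at ε]
2. pair(h(pair(s(a), pair(a, 0))), e)  →  pair(s(s(a)), e)   [R4 at 1]

pair(s(s(a)), e)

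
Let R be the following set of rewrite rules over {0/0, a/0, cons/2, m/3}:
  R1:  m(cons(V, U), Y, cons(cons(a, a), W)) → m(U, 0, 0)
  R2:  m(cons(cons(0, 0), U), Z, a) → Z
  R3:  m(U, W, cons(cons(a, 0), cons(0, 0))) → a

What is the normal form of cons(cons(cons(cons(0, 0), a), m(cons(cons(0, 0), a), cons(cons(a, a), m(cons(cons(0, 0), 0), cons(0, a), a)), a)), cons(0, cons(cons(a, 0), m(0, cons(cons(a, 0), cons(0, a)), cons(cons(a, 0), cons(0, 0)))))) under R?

cons(cons(cons(cons(0, 0), a), cons(cons(a, a), cons(0, a))), cons(0, cons(cons(a, 0), a)))

1. cons(cons(cons(cons(0, 0), a), m(cons(cons(0, 0), a), cons(cons(a, a), m(cons(cons(0, 0), 0), cons(0, a), a)), a)), cons(0, cons(cons(a, 0), m(0, cons(cons(a, 0), cons(0, a)), cons(cons(a, 0), cons(0, 0))))))  →  cons(cons(cons(cons(0, 0), a), cons(cons(a, a), m(cons(cons(0, 0), 0), cons(0, a), a))), cons(0, cons(cons(a, 0), m(0, cons(cons(a, 0), cons(0, a)), cons(cons(a, 0), cons(0, 0))))))   [R2 at 1.2]
2. cons(cons(cons(cons(0, 0), a), cons(cons(a, a), m(cons(cons(0, 0), 0), cons(0, a), a))), cons(0, cons(cons(a, 0), m(0, cons(cons(a, 0), cons(0, a)), cons(cons(a, 0), cons(0, 0))))))  →  cons(cons(cons(cons(0, 0), a), cons(cons(a, a), cons(0, a))), cons(0, cons(cons(a, 0), m(0, cons(cons(a, 0), cons(0, a)), cons(cons(a, 0), cons(0, 0))))))   [R2 at 1.2.2]
3. cons(cons(cons(cons(0, 0), a), cons(cons(a, a), cons(0, a))), cons(0, cons(cons(a, 0), m(0, cons(cons(a, 0), cons(0, a)), cons(cons(a, 0), cons(0, 0))))))  →  cons(cons(cons(cons(0, 0), a), cons(cons(a, a), cons(0, a))), cons(0, cons(cons(a, 0), a)))   [R3 at 2.2.2]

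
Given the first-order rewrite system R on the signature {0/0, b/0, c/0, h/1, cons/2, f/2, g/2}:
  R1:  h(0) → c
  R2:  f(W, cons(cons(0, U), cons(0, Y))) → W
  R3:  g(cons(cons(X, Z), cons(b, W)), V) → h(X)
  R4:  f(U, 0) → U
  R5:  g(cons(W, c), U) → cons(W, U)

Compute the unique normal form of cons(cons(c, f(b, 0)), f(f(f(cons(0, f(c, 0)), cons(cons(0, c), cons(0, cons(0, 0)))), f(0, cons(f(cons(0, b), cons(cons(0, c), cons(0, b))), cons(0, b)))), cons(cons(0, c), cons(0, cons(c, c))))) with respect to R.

cons(cons(c, b), cons(0, c))

1. cons(cons(c, f(b, 0)), f(f(f(cons(0, f(c, 0)), cons(cons(0, c), cons(0, cons(0, 0)))), f(0, cons(f(cons(0, b), cons(cons(0, c), cons(0, b))), cons(0, b)))), cons(cons(0, c), cons(0, cons(c, c)))))  →  cons(cons(c, b), f(f(f(cons(0, f(c, 0)), cons(cons(0, c), cons(0, cons(0, 0)))), f(0, cons(f(cons(0, b), cons(cons(0, c), cons(0, b))), cons(0, b)))), cons(cons(0, c), cons(0, cons(c, c)))))   [R4 at 1.2]
2. cons(cons(c, b), f(f(f(cons(0, f(c, 0)), cons(cons(0, c), cons(0, cons(0, 0)))), f(0, cons(f(cons(0, b), cons(cons(0, c), cons(0, b))), cons(0, b)))), cons(cons(0, c), cons(0, cons(c, c)))))  →  cons(cons(c, b), f(f(cons(0, f(c, 0)), cons(cons(0, c), cons(0, cons(0, 0)))), f(0, cons(f(cons(0, b), cons(cons(0, c), cons(0, b))), cons(0, b)))))   [R2 at 2]
3. cons(cons(c, b), f(f(cons(0, f(c, 0)), cons(cons(0, c), cons(0, cons(0, 0)))), f(0, cons(f(cons(0, b), cons(cons(0, c), cons(0, b))), cons(0, b)))))  →  cons(cons(c, b), f(cons(0, f(c, 0)), f(0, cons(f(cons(0, b), cons(cons(0, c), cons(0, b))), cons(0, b)))))   [R2 at 2.1]
4. cons(cons(c, b), f(cons(0, f(c, 0)), f(0, cons(f(cons(0, b), cons(cons(0, c), cons(0, b))), cons(0, b)))))  →  cons(cons(c, b), f(cons(0, c), f(0, cons(f(cons(0, b), cons(cons(0, c), cons(0, b))), cons(0, b)))))   [R4 at 2.1.2]
5. cons(cons(c, b), f(cons(0, c), f(0, cons(f(cons(0, b), cons(cons(0, c), cons(0, b))), cons(0, b)))))  →  cons(cons(c, b), f(cons(0, c), f(0, cons(cons(0, b), cons(0, b)))))   [R2 at 2.2.2.1]
6. cons(cons(c, b), f(cons(0, c), f(0, cons(cons(0, b), cons(0, b)))))  →  cons(cons(c, b), f(cons(0, c), 0))   [R2 at 2.2]
7. cons(cons(c, b), f(cons(0, c), 0))  →  cons(cons(c, b), cons(0, c))   [R4 at 2]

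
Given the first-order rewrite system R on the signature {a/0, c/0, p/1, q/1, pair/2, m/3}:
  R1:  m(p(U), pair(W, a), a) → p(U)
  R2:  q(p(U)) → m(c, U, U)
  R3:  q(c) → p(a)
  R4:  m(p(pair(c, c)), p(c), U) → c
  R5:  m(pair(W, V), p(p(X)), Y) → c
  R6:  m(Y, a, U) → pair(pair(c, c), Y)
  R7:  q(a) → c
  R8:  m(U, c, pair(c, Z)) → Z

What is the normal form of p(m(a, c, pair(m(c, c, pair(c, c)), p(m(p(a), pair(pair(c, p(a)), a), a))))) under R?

p(p(p(a)))

1. p(m(a, c, pair(m(c, c, pair(c, c)), p(m(p(a), pair(pair(c, p(a)), a), a)))))  →  p(m(a, c, pair(c, p(m(p(a), pair(pair(c, p(a)), a), a)))))   [R8 at 1.3.1]
2. p(m(a, c, pair(c, p(m(p(a), pair(pair(c, p(a)), a), a)))))  →  p(p(m(p(a), pair(pair(c, p(a)), a), a)))   [R8 at 1]
3. p(p(m(p(a), pair(pair(c, p(a)), a), a)))  →  p(p(p(a)))   [R1 at 1.1]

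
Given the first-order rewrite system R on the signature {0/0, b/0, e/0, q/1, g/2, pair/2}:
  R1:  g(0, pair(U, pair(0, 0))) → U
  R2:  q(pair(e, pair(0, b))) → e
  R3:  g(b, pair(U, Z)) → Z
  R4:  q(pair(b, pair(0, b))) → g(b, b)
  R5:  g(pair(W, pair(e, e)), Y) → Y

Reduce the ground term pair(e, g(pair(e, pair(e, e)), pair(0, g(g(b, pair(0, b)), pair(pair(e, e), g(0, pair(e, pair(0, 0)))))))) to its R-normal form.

pair(e, pair(0, e))

1. pair(e, g(pair(e, pair(e, e)), pair(0, g(g(b, pair(0, b)), pair(pair(e, e), g(0, pair(e, pair(0, 0))))))))  →  pair(e, pair(0, g(g(b, pair(0, b)), pair(pair(e, e), g(0, pair(e, pair(0, 0)))))))   [R5 at 2]
2. pair(e, pair(0, g(g(b, pair(0, b)), pair(pair(e, e), g(0, pair(e, pair(0, 0)))))))  →  pair(e, pair(0, g(b, pair(pair(e, e), g(0, pair(e, pair(0, 0)))))))   [R3 at 2.2.1]
3. pair(e, pair(0, g(b, pair(pair(e, e), g(0, pair(e, pair(0, 0)))))))  →  pair(e, pair(0, g(0, pair(e, pair(0, 0)))))   [R3 at 2.2]
4. pair(e, pair(0, g(0, pair(e, pair(0, 0)))))  →  pair(e, pair(0, e))   [R1 at 2.2]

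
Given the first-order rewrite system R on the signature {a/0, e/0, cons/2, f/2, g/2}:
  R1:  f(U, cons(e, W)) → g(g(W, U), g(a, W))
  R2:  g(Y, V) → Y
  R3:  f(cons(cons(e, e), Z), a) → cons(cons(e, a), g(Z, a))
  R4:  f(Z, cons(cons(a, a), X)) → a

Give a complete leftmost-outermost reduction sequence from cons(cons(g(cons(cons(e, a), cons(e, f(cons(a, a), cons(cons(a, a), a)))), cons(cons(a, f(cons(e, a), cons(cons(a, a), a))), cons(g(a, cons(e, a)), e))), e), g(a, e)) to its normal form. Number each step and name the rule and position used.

1. cons(cons(g(cons(cons(e, a), cons(e, f(cons(a, a), cons(cons(a, a), a)))), cons(cons(a, f(cons(e, a), cons(cons(a, a), a))), cons(g(a, cons(e, a)), e))), e), g(a, e))  →  cons(cons(cons(cons(e, a), cons(e, f(cons(a, a), cons(cons(a, a), a)))), e), g(a, e))   [R2 at 1.1]
2. cons(cons(cons(cons(e, a), cons(e, f(cons(a, a), cons(cons(a, a), a)))), e), g(a, e))  →  cons(cons(cons(cons(e, a), cons(e, a)), e), g(a, e))   [R4 at 1.1.2.2]
3. cons(cons(cons(cons(e, a), cons(e, a)), e), g(a, e))  →  cons(cons(cons(cons(e, a), cons(e, a)), e), a)   [R2 at 2]

cons(cons(cons(cons(e, a), cons(e, a)), e), a)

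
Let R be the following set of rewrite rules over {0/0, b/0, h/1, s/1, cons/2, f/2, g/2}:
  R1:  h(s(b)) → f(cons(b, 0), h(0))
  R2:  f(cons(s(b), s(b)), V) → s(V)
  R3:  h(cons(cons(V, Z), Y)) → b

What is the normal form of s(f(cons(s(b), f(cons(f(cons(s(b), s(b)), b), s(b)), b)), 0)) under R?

s(s(0))

1. s(f(cons(s(b), f(cons(f(cons(s(b), s(b)), b), s(b)), b)), 0))  →  s(f(cons(s(b), f(cons(s(b), s(b)), b)), 0))   [R2 at 1.1.2.1.1]
2. s(f(cons(s(b), f(cons(s(b), s(b)), b)), 0))  →  s(f(cons(s(b), s(b)), 0))   [R2 at 1.1.2]
3. s(f(cons(s(b), s(b)), 0))  →  s(s(0))   [R2 at 1]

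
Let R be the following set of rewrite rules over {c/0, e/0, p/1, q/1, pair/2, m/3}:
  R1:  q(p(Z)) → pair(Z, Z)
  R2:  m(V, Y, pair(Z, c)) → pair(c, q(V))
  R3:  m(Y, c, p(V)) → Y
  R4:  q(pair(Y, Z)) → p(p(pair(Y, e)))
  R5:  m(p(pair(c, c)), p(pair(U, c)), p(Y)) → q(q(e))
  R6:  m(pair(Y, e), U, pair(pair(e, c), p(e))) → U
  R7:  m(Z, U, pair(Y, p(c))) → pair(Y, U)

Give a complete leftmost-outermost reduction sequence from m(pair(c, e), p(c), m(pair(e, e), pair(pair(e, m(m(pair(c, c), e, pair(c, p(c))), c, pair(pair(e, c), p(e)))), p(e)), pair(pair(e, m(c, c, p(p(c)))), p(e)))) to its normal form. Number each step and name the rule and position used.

p(c)

1. m(pair(c, e), p(c), m(pair(e, e), pair(pair(e, m(m(pair(c, c), e, pair(c, p(c))), c, pair(pair(e, c), p(e)))), p(e)), pair(pair(e, m(c, c, p(p(c)))), p(e))))  →  m(pair(c, e), p(c), m(pair(e, e), pair(pair(e, m(pair(c, e), c, pair(pair(e, c), p(e)))), p(e)), pair(pair(e, m(c, c, p(p(c)))), p(e))))   [R7 at 3.2.1.2.1]
2. m(pair(c, e), p(c), m(pair(e, e), pair(pair(e, m(pair(c, e), c, pair(pair(e, c), p(e)))), p(e)), pair(pair(e, m(c, c, p(p(c)))), p(e))))  →  m(pair(c, e), p(c), m(pair(e, e), pair(pair(e, c), p(e)), pair(pair(e, m(c, c, p(p(c)))), p(e))))   [R6 at 3.2.1.2]
3. m(pair(c, e), p(c), m(pair(e, e), pair(pair(e, c), p(e)), pair(pair(e, m(c, c, p(p(c)))), p(e))))  →  m(pair(c, e), p(c), m(pair(e, e), pair(pair(e, c), p(e)), pair(pair(e, c), p(e))))   [R3 at 3.3.1.2]
4. m(pair(c, e), p(c), m(pair(e, e), pair(pair(e, c), p(e)), pair(pair(e, c), p(e))))  →  m(pair(c, e), p(c), pair(pair(e, c), p(e)))   [R6 at 3]
5. m(pair(c, e), p(c), pair(pair(e, c), p(e)))  →  p(c)   [R6 at ε]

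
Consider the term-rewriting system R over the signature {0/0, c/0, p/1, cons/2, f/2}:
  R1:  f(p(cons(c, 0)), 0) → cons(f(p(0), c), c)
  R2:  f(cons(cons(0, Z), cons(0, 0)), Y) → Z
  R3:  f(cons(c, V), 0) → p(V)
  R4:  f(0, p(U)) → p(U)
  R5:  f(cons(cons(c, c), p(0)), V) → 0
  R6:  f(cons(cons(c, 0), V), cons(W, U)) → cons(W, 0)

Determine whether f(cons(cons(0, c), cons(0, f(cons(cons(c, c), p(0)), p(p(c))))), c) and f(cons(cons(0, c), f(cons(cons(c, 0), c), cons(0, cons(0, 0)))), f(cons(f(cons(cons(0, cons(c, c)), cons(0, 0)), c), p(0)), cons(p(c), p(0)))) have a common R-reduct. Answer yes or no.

Reduce t₁ = f(cons(cons(0, c), cons(0, f(cons(cons(c, c), p(0)), p(p(c))))), c):
1. f(cons(cons(0, c), cons(0, f(cons(cons(c, c), p(0)), p(p(c))))), c)  →  f(cons(cons(0, c), cons(0, 0)), c)   [R5 at 1.2.2]
2. f(cons(cons(0, c), cons(0, 0)), c)  →  c   [R2 at ε]

Reduce t₂ = f(cons(cons(0, c), f(cons(cons(c, 0), c), cons(0, cons(0, 0)))), f(cons(f(cons(cons(0, cons(c, c)), cons(0, 0)), c), p(0)), cons(p(c), p(0)))):
1. f(cons(cons(0, c), f(cons(cons(c, 0), c), cons(0, cons(0, 0)))), f(cons(f(cons(cons(0, cons(c, c)), cons(0, 0)), c), p(0)), cons(p(c), p(0))))  →  f(cons(cons(0, c), cons(0, 0)), f(cons(f(cons(cons(0, cons(c, c)), cons(0, 0)), c), p(0)), cons(p(c), p(0))))   [R6 at 1.2]
2. f(cons(cons(0, c), cons(0, 0)), f(cons(f(cons(cons(0, cons(c, c)), cons(0, 0)), c), p(0)), cons(p(c), p(0))))  →  c   [R2 at ε]

yes — NF(t₁) = c, NF(t₂) = c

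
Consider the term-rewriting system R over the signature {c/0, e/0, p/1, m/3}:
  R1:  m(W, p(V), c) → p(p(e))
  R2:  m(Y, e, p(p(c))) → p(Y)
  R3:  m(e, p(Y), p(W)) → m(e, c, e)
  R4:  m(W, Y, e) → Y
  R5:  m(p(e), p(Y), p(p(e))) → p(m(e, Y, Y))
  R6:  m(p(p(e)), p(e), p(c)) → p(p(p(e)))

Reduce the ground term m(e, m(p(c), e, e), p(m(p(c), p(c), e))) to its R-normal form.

1. m(e, m(p(c), e, e), p(m(p(c), p(c), e)))  →  m(e, e, p(m(p(c), p(c), e)))   [R4 at 2]
2. m(e, e, p(m(p(c), p(c), e)))  →  m(e, e, p(p(c)))   [R4 at 3.1]
3. m(e, e, p(p(c)))  →  p(e)   [R2 at ε]

p(e)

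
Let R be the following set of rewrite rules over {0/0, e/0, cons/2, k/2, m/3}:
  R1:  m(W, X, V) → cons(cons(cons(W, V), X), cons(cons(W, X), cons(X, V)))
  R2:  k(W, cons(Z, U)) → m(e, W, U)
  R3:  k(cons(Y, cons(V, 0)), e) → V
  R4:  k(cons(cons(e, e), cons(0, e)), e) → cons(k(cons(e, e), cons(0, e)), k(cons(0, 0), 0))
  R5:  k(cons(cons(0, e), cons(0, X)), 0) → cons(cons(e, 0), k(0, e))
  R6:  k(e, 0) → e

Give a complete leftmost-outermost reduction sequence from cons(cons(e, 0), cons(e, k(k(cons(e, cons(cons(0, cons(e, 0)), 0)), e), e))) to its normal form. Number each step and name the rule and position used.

1. cons(cons(e, 0), cons(e, k(k(cons(e, cons(cons(0, cons(e, 0)), 0)), e), e)))  →  cons(cons(e, 0), cons(e, k(cons(0, cons(e, 0)), e)))   [R3 at 2.2.1]
2. cons(cons(e, 0), cons(e, k(cons(0, cons(e, 0)), e)))  →  cons(cons(e, 0), cons(e, e))   [R3 at 2.2]

cons(cons(e, 0), cons(e, e))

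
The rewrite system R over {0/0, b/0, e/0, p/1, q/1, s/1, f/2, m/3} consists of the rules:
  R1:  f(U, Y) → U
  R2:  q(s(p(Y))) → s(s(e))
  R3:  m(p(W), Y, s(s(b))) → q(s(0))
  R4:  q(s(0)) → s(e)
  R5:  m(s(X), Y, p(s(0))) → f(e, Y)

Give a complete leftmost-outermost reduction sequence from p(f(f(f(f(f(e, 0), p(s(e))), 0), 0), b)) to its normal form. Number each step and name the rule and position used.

p(e)

1. p(f(f(f(f(f(e, 0), p(s(e))), 0), 0), b))  →  p(f(f(f(f(e, 0), p(s(e))), 0), 0))   [R1 at 1]
2. p(f(f(f(f(e, 0), p(s(e))), 0), 0))  →  p(f(f(f(e, 0), p(s(e))), 0))   [R1 at 1]
3. p(f(f(f(e, 0), p(s(e))), 0))  →  p(f(f(e, 0), p(s(e))))   [R1 at 1]
4. p(f(f(e, 0), p(s(e))))  →  p(f(e, 0))   [R1 at 1]
5. p(f(e, 0))  →  p(e)   [R1 at 1]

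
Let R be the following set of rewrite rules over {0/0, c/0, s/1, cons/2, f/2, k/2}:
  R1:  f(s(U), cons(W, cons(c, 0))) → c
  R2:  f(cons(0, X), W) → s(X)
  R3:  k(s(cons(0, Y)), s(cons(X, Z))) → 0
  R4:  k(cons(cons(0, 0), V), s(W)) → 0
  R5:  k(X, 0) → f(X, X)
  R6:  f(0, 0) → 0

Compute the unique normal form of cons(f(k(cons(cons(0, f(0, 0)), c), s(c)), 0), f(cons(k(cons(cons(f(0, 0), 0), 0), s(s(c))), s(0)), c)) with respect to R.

1. cons(f(k(cons(cons(0, f(0, 0)), c), s(c)), 0), f(cons(k(cons(cons(f(0, 0), 0), 0), s(s(c))), s(0)), c))  →  cons(f(k(cons(cons(0, 0), c), s(c)), 0), f(cons(k(cons(cons(f(0, 0), 0), 0), s(s(c))), s(0)), c))   [R6 at 1.1.1.1.2]
2. cons(f(k(cons(cons(0, 0), c), s(c)), 0), f(cons(k(cons(cons(f(0, 0), 0), 0), s(s(c))), s(0)), c))  →  cons(f(0, 0), f(cons(k(cons(cons(f(0, 0), 0), 0), s(s(c))), s(0)), c))   [R4 at 1.1]
3. cons(f(0, 0), f(cons(k(cons(cons(f(0, 0), 0), 0), s(s(c))), s(0)), c))  →  cons(0, f(cons(k(cons(cons(f(0, 0), 0), 0), s(s(c))), s(0)), c))   [R6 at 1]
4. cons(0, f(cons(k(cons(cons(f(0, 0), 0), 0), s(s(c))), s(0)), c))  →  cons(0, f(cons(k(cons(cons(0, 0), 0), s(s(c))), s(0)), c))   [R6 at 2.1.1.1.1.1]
5. cons(0, f(cons(k(cons(cons(0, 0), 0), s(s(c))), s(0)), c))  →  cons(0, f(cons(0, s(0)), c))   [R4 at 2.1.1]
6. cons(0, f(cons(0, s(0)), c))  →  cons(0, s(s(0)))   [R2 at 2]

cons(0, s(s(0)))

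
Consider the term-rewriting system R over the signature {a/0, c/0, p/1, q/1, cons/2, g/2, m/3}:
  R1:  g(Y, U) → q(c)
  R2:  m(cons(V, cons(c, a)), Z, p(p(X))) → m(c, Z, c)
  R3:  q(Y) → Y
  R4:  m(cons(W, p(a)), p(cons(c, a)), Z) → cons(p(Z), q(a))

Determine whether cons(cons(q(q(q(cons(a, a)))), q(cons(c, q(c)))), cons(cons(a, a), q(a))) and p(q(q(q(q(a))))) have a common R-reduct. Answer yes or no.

Reduce t₁ = cons(cons(q(q(q(cons(a, a)))), q(cons(c, q(c)))), cons(cons(a, a), q(a))):
1. cons(cons(q(q(q(cons(a, a)))), q(cons(c, q(c)))), cons(cons(a, a), q(a)))  →  cons(cons(q(q(cons(a, a))), q(cons(c, q(c)))), cons(cons(a, a), q(a)))   [R3 at 1.1]
2. cons(cons(q(q(cons(a, a))), q(cons(c, q(c)))), cons(cons(a, a), q(a)))  →  cons(cons(q(cons(a, a)), q(cons(c, q(c)))), cons(cons(a, a), q(a)))   [R3 at 1.1]
3. cons(cons(q(cons(a, a)), q(cons(c, q(c)))), cons(cons(a, a), q(a)))  →  cons(cons(cons(a, a), q(cons(c, q(c)))), cons(cons(a, a), q(a)))   [R3 at 1.1]
4. cons(cons(cons(a, a), q(cons(c, q(c)))), cons(cons(a, a), q(a)))  →  cons(cons(cons(a, a), cons(c, q(c))), cons(cons(a, a), q(a)))   [R3 at 1.2]
5. cons(cons(cons(a, a), cons(c, q(c))), cons(cons(a, a), q(a)))  →  cons(cons(cons(a, a), cons(c, c)), cons(cons(a, a), q(a)))   [R3 at 1.2.2]
6. cons(cons(cons(a, a), cons(c, c)), cons(cons(a, a), q(a)))  →  cons(cons(cons(a, a), cons(c, c)), cons(cons(a, a), a))   [R3 at 2.2]

Reduce t₂ = p(q(q(q(q(a))))):
1. p(q(q(q(q(a)))))  →  p(q(q(q(a))))   [R3 at 1]
2. p(q(q(q(a))))  →  p(q(q(a)))   [R3 at 1]
3. p(q(q(a)))  →  p(q(a))   [R3 at 1]
4. p(q(a))  →  p(a)   [R3 at 1]

no — NF(t₁) = cons(cons(cons(a, a), cons(c, c)), cons(cons(a, a), a)), NF(t₂) = p(a)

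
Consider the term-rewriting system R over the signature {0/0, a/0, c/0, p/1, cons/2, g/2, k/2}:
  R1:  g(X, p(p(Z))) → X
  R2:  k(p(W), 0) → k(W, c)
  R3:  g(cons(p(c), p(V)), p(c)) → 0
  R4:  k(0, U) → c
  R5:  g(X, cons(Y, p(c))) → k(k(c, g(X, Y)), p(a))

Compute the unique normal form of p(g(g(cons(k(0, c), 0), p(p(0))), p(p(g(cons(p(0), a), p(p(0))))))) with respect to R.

1. p(g(g(cons(k(0, c), 0), p(p(0))), p(p(g(cons(p(0), a), p(p(0)))))))  →  p(g(cons(k(0, c), 0), p(p(0))))   [R1 at 1]
2. p(g(cons(k(0, c), 0), p(p(0))))  →  p(cons(k(0, c), 0))   [R1 at 1]
3. p(cons(k(0, c), 0))  →  p(cons(c, 0))   [R4 at 1.1]

p(cons(c, 0))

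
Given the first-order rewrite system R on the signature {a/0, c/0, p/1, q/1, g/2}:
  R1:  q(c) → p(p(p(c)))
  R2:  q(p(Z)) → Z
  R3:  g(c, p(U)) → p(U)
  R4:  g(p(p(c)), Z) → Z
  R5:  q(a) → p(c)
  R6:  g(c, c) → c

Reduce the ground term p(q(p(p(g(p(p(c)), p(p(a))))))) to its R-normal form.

p(p(p(p(a))))

1. p(q(p(p(g(p(p(c)), p(p(a)))))))  →  p(p(g(p(p(c)), p(p(a)))))   [R2 at 1]
2. p(p(g(p(p(c)), p(p(a)))))  →  p(p(p(p(a))))   [R4 at 1.1]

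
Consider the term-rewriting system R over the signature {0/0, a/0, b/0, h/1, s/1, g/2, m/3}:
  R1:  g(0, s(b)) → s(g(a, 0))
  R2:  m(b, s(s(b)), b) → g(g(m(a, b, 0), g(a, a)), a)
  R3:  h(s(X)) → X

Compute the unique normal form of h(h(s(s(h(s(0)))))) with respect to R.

1. h(h(s(s(h(s(0))))))  →  h(s(h(s(0))))   [R3 at 1]
2. h(s(h(s(0))))  →  h(s(0))   [R3 at ε]
3. h(s(0))  →  0   [R3 at ε]

0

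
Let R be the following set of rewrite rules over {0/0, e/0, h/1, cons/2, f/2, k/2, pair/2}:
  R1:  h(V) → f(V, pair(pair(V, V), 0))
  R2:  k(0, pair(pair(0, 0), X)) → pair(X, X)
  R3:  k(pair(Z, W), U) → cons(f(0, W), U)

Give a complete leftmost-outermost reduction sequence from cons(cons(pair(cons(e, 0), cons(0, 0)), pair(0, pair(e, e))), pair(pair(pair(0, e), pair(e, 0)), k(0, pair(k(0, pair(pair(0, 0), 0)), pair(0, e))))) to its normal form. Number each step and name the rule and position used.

1. cons(cons(pair(cons(e, 0), cons(0, 0)), pair(0, pair(e, e))), pair(pair(pair(0, e), pair(e, 0)), k(0, pair(k(0, pair(pair(0, 0), 0)), pair(0, e)))))  →  cons(cons(pair(cons(e, 0), cons(0, 0)), pair(0, pair(e, e))), pair(pair(pair(0, e), pair(e, 0)), k(0, pair(pair(0, 0), pair(0, e)))))   [R2 at 2.2.2.1]
2. cons(cons(pair(cons(e, 0), cons(0, 0)), pair(0, pair(e, e))), pair(pair(pair(0, e), pair(e, 0)), k(0, pair(pair(0, 0), pair(0, e)))))  →  cons(cons(pair(cons(e, 0), cons(0, 0)), pair(0, pair(e, e))), pair(pair(pair(0, e), pair(e, 0)), pair(pair(0, e), pair(0, e))))   [R2 at 2.2]

cons(cons(pair(cons(e, 0), cons(0, 0)), pair(0, pair(e, e))), pair(pair(pair(0, e), pair(e, 0)), pair(pair(0, e), pair(0, e))))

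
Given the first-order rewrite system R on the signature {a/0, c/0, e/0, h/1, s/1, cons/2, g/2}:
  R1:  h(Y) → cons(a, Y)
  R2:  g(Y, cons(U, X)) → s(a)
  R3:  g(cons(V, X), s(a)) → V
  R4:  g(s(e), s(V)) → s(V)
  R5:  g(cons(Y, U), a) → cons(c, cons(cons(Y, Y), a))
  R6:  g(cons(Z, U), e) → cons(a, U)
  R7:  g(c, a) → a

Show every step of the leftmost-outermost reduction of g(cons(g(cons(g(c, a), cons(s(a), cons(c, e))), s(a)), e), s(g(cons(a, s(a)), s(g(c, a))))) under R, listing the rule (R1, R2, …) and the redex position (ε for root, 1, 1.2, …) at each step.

a

1. g(cons(g(cons(g(c, a), cons(s(a), cons(c, e))), s(a)), e), s(g(cons(a, s(a)), s(g(c, a)))))  →  g(cons(g(c, a), e), s(g(cons(a, s(a)), s(g(c, a)))))   [R3 at 1.1]
2. g(cons(g(c, a), e), s(g(cons(a, s(a)), s(g(c, a)))))  →  g(cons(a, e), s(g(cons(a, s(a)), s(g(c, a)))))   [R7 at 1.1]
3. g(cons(a, e), s(g(cons(a, s(a)), s(g(c, a)))))  →  g(cons(a, e), s(g(cons(a, s(a)), s(a))))   [R7 at 2.1.2.1]
4. g(cons(a, e), s(g(cons(a, s(a)), s(a))))  →  g(cons(a, e), s(a))   [R3 at 2.1]
5. g(cons(a, e), s(a))  →  a   [R3 at ε]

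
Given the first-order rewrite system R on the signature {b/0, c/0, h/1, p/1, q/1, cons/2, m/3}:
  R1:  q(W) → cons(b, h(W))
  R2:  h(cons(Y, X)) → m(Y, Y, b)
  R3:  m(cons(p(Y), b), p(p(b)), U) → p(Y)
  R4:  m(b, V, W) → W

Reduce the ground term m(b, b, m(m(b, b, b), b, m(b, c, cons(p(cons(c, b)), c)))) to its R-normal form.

cons(p(cons(c, b)), c)

1. m(b, b, m(m(b, b, b), b, m(b, c, cons(p(cons(c, b)), c))))  →  m(m(b, b, b), b, m(b, c, cons(p(cons(c, b)), c)))   [R4 at ε]
2. m(m(b, b, b), b, m(b, c, cons(p(cons(c, b)), c)))  →  m(b, b, m(b, c, cons(p(cons(c, b)), c)))   [R4 at 1]
3. m(b, b, m(b, c, cons(p(cons(c, b)), c)))  →  m(b, c, cons(p(cons(c, b)), c))   [R4 at ε]
4. m(b, c, cons(p(cons(c, b)), c))  →  cons(p(cons(c, b)), c)   [R4 at ε]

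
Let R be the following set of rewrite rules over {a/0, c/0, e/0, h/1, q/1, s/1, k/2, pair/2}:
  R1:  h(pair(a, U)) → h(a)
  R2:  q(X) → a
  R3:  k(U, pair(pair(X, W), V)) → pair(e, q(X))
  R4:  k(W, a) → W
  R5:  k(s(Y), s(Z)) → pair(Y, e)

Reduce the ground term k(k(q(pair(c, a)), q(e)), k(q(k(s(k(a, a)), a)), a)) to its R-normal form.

1. k(k(q(pair(c, a)), q(e)), k(q(k(s(k(a, a)), a)), a))  →  k(k(a, q(e)), k(q(k(s(k(a, a)), a)), a))   [R2 at 1.1]
2. k(k(a, q(e)), k(q(k(s(k(a, a)), a)), a))  →  k(k(a, a), k(q(k(s(k(a, a)), a)), a))   [R2 at 1.2]
3. k(k(a, a), k(q(k(s(k(a, a)), a)), a))  →  k(a, k(q(k(s(k(a, a)), a)), a))   [R4 at 1]
4. k(a, k(q(k(s(k(a, a)), a)), a))  →  k(a, q(k(s(k(a, a)), a)))   [R4 at 2]
5. k(a, q(k(s(k(a, a)), a)))  →  k(a, a)   [R2 at 2]
6. k(a, a)  →  a   [R4 at ε]

a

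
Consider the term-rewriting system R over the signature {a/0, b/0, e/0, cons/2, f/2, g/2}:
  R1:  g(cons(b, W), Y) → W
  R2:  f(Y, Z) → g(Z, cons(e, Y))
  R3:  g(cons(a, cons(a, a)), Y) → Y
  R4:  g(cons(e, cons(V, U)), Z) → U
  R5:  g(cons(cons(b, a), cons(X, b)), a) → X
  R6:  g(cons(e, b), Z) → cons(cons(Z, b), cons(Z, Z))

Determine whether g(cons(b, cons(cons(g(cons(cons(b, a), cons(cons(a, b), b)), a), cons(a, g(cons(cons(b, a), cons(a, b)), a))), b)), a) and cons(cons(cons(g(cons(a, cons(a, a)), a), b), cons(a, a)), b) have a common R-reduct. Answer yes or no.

Reduce t₁ = g(cons(b, cons(cons(g(cons(cons(b, a), cons(cons(a, b), b)), a), cons(a, g(cons(cons(b, a), cons(a, b)), a))), b)), a):
1. g(cons(b, cons(cons(g(cons(cons(b, a), cons(cons(a, b), b)), a), cons(a, g(cons(cons(b, a), cons(a, b)), a))), b)), a)  →  cons(cons(g(cons(cons(b, a), cons(cons(a, b), b)), a), cons(a, g(cons(cons(b, a), cons(a, b)), a))), b)   [R1 at ε]
2. cons(cons(g(cons(cons(b, a), cons(cons(a, b), b)), a), cons(a, g(cons(cons(b, a), cons(a, b)), a))), b)  →  cons(cons(cons(a, b), cons(a, g(cons(cons(b, a), cons(a, b)), a))), b)   [R5 at 1.1]
3. cons(cons(cons(a, b), cons(a, g(cons(cons(b, a), cons(a, b)), a))), b)  →  cons(cons(cons(a, b), cons(a, a)), b)   [R5 at 1.2.2]

Reduce t₂ = cons(cons(cons(g(cons(a, cons(a, a)), a), b), cons(a, a)), b):
1. cons(cons(cons(g(cons(a, cons(a, a)), a), b), cons(a, a)), b)  →  cons(cons(cons(a, b), cons(a, a)), b)   [R3 at 1.1.1]

yes — NF(t₁) = cons(cons(cons(a, b), cons(a, a)), b), NF(t₂) = cons(cons(cons(a, b), cons(a, a)), b)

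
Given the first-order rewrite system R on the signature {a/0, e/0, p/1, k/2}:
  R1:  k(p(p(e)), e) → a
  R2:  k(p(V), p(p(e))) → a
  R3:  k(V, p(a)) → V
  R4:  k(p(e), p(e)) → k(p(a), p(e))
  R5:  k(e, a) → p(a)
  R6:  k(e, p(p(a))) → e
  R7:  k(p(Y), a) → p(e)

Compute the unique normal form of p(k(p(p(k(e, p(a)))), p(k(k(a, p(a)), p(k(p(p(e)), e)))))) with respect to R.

1. p(k(p(p(k(e, p(a)))), p(k(k(a, p(a)), p(k(p(p(e)), e))))))  →  p(k(p(p(e)), p(k(k(a, p(a)), p(k(p(p(e)), e))))))   [R3 at 1.1.1.1]
2. p(k(p(p(e)), p(k(k(a, p(a)), p(k(p(p(e)), e))))))  →  p(k(p(p(e)), p(k(a, p(k(p(p(e)), e))))))   [R3 at 1.2.1.1]
3. p(k(p(p(e)), p(k(a, p(k(p(p(e)), e))))))  →  p(k(p(p(e)), p(k(a, p(a)))))   [R1 at 1.2.1.2.1]
4. p(k(p(p(e)), p(k(a, p(a)))))  →  p(k(p(p(e)), p(a)))   [R3 at 1.2.1]
5. p(k(p(p(e)), p(a)))  →  p(p(p(e)))   [R3 at 1]

p(p(p(e)))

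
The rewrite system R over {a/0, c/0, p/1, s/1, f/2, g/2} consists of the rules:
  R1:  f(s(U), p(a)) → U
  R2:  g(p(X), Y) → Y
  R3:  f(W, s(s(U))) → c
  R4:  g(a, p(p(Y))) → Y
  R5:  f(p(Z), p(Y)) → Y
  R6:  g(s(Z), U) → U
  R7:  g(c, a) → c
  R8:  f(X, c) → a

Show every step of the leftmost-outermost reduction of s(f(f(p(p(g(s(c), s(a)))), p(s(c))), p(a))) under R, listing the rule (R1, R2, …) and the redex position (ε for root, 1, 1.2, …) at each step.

s(c)

1. s(f(f(p(p(g(s(c), s(a)))), p(s(c))), p(a)))  →  s(f(s(c), p(a)))   [R5 at 1.1]
2. s(f(s(c), p(a)))  →  s(c)   [R1 at 1]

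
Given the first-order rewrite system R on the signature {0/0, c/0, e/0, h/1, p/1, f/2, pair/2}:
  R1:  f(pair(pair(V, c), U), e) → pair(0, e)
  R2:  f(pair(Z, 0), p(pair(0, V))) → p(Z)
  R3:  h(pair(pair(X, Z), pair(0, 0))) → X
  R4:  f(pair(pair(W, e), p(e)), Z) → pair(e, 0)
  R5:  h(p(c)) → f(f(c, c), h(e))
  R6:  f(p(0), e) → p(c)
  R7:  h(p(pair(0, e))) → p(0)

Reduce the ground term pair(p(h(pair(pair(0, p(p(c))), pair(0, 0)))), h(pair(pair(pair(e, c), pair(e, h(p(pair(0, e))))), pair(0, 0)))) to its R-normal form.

pair(p(0), pair(e, c))

1. pair(p(h(pair(pair(0, p(p(c))), pair(0, 0)))), h(pair(pair(pair(e, c), pair(e, h(p(pair(0, e))))), pair(0, 0))))  →  pair(p(0), h(pair(pair(pair(e, c), pair(e, h(p(pair(0, e))))), pair(0, 0))))   [R3 at 1.1]
2. pair(p(0), h(pair(pair(pair(e, c), pair(e, h(p(pair(0, e))))), pair(0, 0))))  →  pair(p(0), pair(e, c))   [R3 at 2]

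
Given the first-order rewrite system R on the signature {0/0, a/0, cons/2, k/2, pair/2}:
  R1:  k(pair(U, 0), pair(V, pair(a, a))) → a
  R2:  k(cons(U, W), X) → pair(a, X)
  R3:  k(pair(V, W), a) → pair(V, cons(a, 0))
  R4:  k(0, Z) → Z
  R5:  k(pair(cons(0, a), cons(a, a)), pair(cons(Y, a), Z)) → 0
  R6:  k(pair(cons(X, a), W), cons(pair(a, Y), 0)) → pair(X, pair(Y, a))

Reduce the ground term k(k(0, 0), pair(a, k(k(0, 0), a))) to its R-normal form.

pair(a, a)

1. k(k(0, 0), pair(a, k(k(0, 0), a)))  →  k(0, pair(a, k(k(0, 0), a)))   [R4 at 1]
2. k(0, pair(a, k(k(0, 0), a)))  →  pair(a, k(k(0, 0), a))   [R4 at ε]
3. pair(a, k(k(0, 0), a))  →  pair(a, k(0, a))   [R4 at 2.1]
4. pair(a, k(0, a))  →  pair(a, a)   [R4 at 2]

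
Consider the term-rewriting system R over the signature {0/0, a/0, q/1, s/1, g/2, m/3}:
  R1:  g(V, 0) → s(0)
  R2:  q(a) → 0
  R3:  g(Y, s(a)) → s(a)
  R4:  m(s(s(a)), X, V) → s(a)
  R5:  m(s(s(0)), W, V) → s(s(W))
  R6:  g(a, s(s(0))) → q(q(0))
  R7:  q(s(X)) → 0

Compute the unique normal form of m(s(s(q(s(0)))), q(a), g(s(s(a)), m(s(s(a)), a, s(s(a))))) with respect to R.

s(s(0))

1. m(s(s(q(s(0)))), q(a), g(s(s(a)), m(s(s(a)), a, s(s(a)))))  →  m(s(s(0)), q(a), g(s(s(a)), m(s(s(a)), a, s(s(a)))))   [R7 at 1.1.1]
2. m(s(s(0)), q(a), g(s(s(a)), m(s(s(a)), a, s(s(a)))))  →  s(s(q(a)))   [R5 at ε]
3. s(s(q(a)))  →  s(s(0))   [R2 at 1.1]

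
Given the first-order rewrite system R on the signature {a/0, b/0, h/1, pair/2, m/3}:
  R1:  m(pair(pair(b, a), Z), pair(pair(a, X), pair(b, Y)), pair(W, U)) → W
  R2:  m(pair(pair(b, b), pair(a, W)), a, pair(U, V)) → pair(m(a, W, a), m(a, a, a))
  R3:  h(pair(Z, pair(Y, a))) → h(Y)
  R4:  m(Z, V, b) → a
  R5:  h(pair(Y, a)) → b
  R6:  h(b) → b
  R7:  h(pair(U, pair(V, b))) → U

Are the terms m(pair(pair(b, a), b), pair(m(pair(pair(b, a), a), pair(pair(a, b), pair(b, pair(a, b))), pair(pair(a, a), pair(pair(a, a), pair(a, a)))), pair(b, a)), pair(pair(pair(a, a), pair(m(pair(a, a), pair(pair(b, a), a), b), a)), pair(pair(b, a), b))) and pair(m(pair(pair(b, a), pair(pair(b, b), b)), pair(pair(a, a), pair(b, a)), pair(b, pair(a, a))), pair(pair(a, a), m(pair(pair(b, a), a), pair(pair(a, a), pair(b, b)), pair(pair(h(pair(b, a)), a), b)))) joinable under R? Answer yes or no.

Reduce t₁ = m(pair(pair(b, a), b), pair(m(pair(pair(b, a), a), pair(pair(a, b), pair(b, pair(a, b))), pair(pair(a, a), pair(pair(a, a), pair(a, a)))), pair(b, a)), pair(pair(pair(a, a), pair(m(pair(a, a), pair(pair(b, a), a), b), a)), pair(pair(b, a), b))):
1. m(pair(pair(b, a), b), pair(m(pair(pair(b, a), a), pair(pair(a, b), pair(b, pair(a, b))), pair(pair(a, a), pair(pair(a, a), pair(a, a)))), pair(b, a)), pair(pair(pair(a, a), pair(m(pair(a, a), pair(pair(b, a), a), b), a)), pair(pair(b, a), b)))  →  m(pair(pair(b, a), b), pair(pair(a, a), pair(b, a)), pair(pair(pair(a, a), pair(m(pair(a, a), pair(pair(b, a), a), b), a)), pair(pair(b, a), b)))   [R1 at 2.1]
2. m(pair(pair(b, a), b), pair(pair(a, a), pair(b, a)), pair(pair(pair(a, a), pair(m(pair(a, a), pair(pair(b, a), a), b), a)), pair(pair(b, a), b)))  →  pair(pair(a, a), pair(m(pair(a, a), pair(pair(b, a), a), b), a))   [R1 at ε]
3. pair(pair(a, a), pair(m(pair(a, a), pair(pair(b, a), a), b), a))  →  pair(pair(a, a), pair(a, a))   [R4 at 2.1]

Reduce t₂ = pair(m(pair(pair(b, a), pair(pair(b, b), b)), pair(pair(a, a), pair(b, a)), pair(b, pair(a, a))), pair(pair(a, a), m(pair(pair(b, a), a), pair(pair(a, a), pair(b, b)), pair(pair(h(pair(b, a)), a), b)))):
1. pair(m(pair(pair(b, a), pair(pair(b, b), b)), pair(pair(a, a), pair(b, a)), pair(b, pair(a, a))), pair(pair(a, a), m(pair(pair(b, a), a), pair(pair(a, a), pair(b, b)), pair(pair(h(pair(b, a)), a), b))))  →  pair(b, pair(pair(a, a), m(pair(pair(b, a), a), pair(pair(a, a), pair(b, b)), pair(pair(h(pair(b, a)), a), b))))   [R1 at 1]
2. pair(b, pair(pair(a, a), m(pair(pair(b, a), a), pair(pair(a, a), pair(b, b)), pair(pair(h(pair(b, a)), a), b))))  →  pair(b, pair(pair(a, a), pair(h(pair(b, a)), a)))   [R1 at 2.2]
3. pair(b, pair(pair(a, a), pair(h(pair(b, a)), a)))  →  pair(b, pair(pair(a, a), pair(b, a)))   [R5 at 2.2.1]

no — NF(t₁) = pair(pair(a, a), pair(a, a)), NF(t₂) = pair(b, pair(pair(a, a), pair(b, a)))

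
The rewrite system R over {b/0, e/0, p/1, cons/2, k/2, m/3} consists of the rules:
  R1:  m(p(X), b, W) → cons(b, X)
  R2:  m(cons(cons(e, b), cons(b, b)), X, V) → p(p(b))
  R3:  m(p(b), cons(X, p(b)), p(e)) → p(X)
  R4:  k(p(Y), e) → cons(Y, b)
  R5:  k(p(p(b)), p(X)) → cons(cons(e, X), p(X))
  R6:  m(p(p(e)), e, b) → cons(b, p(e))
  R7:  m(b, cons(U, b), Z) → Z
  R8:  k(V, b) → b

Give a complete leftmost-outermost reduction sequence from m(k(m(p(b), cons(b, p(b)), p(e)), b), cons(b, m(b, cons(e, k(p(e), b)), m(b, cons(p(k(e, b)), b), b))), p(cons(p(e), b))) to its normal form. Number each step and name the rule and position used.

1. m(k(m(p(b), cons(b, p(b)), p(e)), b), cons(b, m(b, cons(e, k(p(e), b)), m(b, cons(p(k(e, b)), b), b))), p(cons(p(e), b)))  →  m(b, cons(b, m(b, cons(e, k(p(e), b)), m(b, cons(p(k(e, b)), b), b))), p(cons(p(e), b)))   [R8 at 1]
2. m(b, cons(b, m(b, cons(e, k(p(e), b)), m(b, cons(p(k(e, b)), b), b))), p(cons(p(e), b)))  →  m(b, cons(b, m(b, cons(e, b), m(b, cons(p(k(e, b)), b), b))), p(cons(p(e), b)))   [R8 at 2.2.2.2]
3. m(b, cons(b, m(b, cons(e, b), m(b, cons(p(k(e, b)), b), b))), p(cons(p(e), b)))  →  m(b, cons(b, m(b, cons(p(k(e, b)), b), b)), p(cons(p(e), b)))   [R7 at 2.2]
4. m(b, cons(b, m(b, cons(p(k(e, b)), b), b)), p(cons(p(e), b)))  →  m(b, cons(b, b), p(cons(p(e), b)))   [R7 at 2.2]
5. m(b, cons(b, b), p(cons(p(e), b)))  →  p(cons(p(e), b))   [R7 at ε]

p(cons(p(e), b))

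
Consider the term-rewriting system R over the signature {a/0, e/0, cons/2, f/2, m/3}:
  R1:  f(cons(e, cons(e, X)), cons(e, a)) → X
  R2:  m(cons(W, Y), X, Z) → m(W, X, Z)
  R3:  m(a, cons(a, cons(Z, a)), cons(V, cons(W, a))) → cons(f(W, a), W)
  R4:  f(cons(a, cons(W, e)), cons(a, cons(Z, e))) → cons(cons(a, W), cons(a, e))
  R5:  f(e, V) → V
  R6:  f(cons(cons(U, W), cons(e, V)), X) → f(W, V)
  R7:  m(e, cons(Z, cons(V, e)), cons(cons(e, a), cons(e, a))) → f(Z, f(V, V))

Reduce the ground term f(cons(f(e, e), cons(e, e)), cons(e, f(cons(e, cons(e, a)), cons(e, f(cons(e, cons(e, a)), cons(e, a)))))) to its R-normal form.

1. f(cons(f(e, e), cons(e, e)), cons(e, f(cons(e, cons(e, a)), cons(e, f(cons(e, cons(e, a)), cons(e, a))))))  →  f(cons(e, cons(e, e)), cons(e, f(cons(e, cons(e, a)), cons(e, f(cons(e, cons(e, a)), cons(e, a))))))   [R5 at 1.1]
2. f(cons(e, cons(e, e)), cons(e, f(cons(e, cons(e, a)), cons(e, f(cons(e, cons(e, a)), cons(e, a))))))  →  f(cons(e, cons(e, e)), cons(e, f(cons(e, cons(e, a)), cons(e, a))))   [R1 at 2.2.2.2]
3. f(cons(e, cons(e, e)), cons(e, f(cons(e, cons(e, a)), cons(e, a))))  →  f(cons(e, cons(e, e)), cons(e, a))   [R1 at 2.2]
4. f(cons(e, cons(e, e)), cons(e, a))  →  e   [R1 at ε]

e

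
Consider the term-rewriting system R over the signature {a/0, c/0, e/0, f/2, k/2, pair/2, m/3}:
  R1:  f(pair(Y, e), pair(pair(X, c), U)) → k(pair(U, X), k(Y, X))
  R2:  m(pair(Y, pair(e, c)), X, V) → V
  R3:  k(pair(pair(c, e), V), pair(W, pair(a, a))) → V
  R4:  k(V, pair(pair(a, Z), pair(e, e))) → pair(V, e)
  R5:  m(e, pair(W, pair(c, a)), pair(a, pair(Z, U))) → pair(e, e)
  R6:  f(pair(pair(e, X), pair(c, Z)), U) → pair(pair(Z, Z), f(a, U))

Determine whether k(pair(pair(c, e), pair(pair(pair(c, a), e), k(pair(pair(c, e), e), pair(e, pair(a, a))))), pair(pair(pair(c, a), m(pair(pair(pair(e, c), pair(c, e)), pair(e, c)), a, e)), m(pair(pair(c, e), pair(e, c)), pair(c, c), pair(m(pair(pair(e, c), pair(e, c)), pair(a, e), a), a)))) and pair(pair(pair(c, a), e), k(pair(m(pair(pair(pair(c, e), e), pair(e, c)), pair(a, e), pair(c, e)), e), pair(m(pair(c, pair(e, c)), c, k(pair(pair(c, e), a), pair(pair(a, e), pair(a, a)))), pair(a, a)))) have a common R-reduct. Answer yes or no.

yes — NF(t₁) = pair(pair(pair(c, a), e), e), NF(t₂) = pair(pair(pair(c, a), e), e)

Reduce t₁ = k(pair(pair(c, e), pair(pair(pair(c, a), e), k(pair(pair(c, e), e), pair(e, pair(a, a))))), pair(pair(pair(c, a), m(pair(pair(pair(e, c), pair(c, e)), pair(e, c)), a, e)), m(pair(pair(c, e), pair(e, c)), pair(c, c), pair(m(pair(pair(e, c), pair(e, c)), pair(a, e), a), a)))):
1. k(pair(pair(c, e), pair(pair(pair(c, a), e), k(pair(pair(c, e), e), pair(e, pair(a, a))))), pair(pair(pair(c, a), m(pair(pair(pair(e, c), pair(c, e)), pair(e, c)), a, e)), m(pair(pair(c, e), pair(e, c)), pair(c, c), pair(m(pair(pair(e, c), pair(e, c)), pair(a, e), a), a))))  →  k(pair(pair(c, e), pair(pair(pair(c, a), e), e)), pair(pair(pair(c, a), m(pair(pair(pair(e, c), pair(c, e)), pair(e, c)), a, e)), m(pair(pair(c, e), pair(e, c)), pair(c, c), pair(m(pair(pair(e, c), pair(e, c)), pair(a, e), a), a))))   [R3 at 1.2.2]
2. k(pair(pair(c, e), pair(pair(pair(c, a), e), e)), pair(pair(pair(c, a), m(pair(pair(pair(e, c), pair(c, e)), pair(e, c)), a, e)), m(pair(pair(c, e), pair(e, c)), pair(c, c), pair(m(pair(pair(e, c), pair(e, c)), pair(a, e), a), a))))  →  k(pair(pair(c, e), pair(pair(pair(c, a), e), e)), pair(pair(pair(c, a), e), m(pair(pair(c, e), pair(e, c)), pair(c, c), pair(m(pair(pair(e, c), pair(e, c)), pair(a, e), a), a))))   [R2 at 2.1.2]
3. k(pair(pair(c, e), pair(pair(pair(c, a), e), e)), pair(pair(pair(c, a), e), m(pair(pair(c, e), pair(e, c)), pair(c, c), pair(m(pair(pair(e, c), pair(e, c)), pair(a, e), a), a))))  →  k(pair(pair(c, e), pair(pair(pair(c, a), e), e)), pair(pair(pair(c, a), e), pair(m(pair(pair(e, c), pair(e, c)), pair(a, e), a), a)))   [R2 at 2.2]
4. k(pair(pair(c, e), pair(pair(pair(c, a), e), e)), pair(pair(pair(c, a), e), pair(m(pair(pair(e, c), pair(e, c)), pair(a, e), a), a)))  →  k(pair(pair(c, e), pair(pair(pair(c, a), e), e)), pair(pair(pair(c, a), e), pair(a, a)))   [R2 at 2.2.1]
5. k(pair(pair(c, e), pair(pair(pair(c, a), e), e)), pair(pair(pair(c, a), e), pair(a, a)))  →  pair(pair(pair(c, a), e), e)   [R3 at ε]

Reduce t₂ = pair(pair(pair(c, a), e), k(pair(m(pair(pair(pair(c, e), e), pair(e, c)), pair(a, e), pair(c, e)), e), pair(m(pair(c, pair(e, c)), c, k(pair(pair(c, e), a), pair(pair(a, e), pair(a, a)))), pair(a, a)))):
1. pair(pair(pair(c, a), e), k(pair(m(pair(pair(pair(c, e), e), pair(e, c)), pair(a, e), pair(c, e)), e), pair(m(pair(c, pair(e, c)), c, k(pair(pair(c, e), a), pair(pair(a, e), pair(a, a)))), pair(a, a))))  →  pair(pair(pair(c, a), e), k(pair(pair(c, e), e), pair(m(pair(c, pair(e, c)), c, k(pair(pair(c, e), a), pair(pair(a, e), pair(a, a)))), pair(a, a))))   [R2 at 2.1.1]
2. pair(pair(pair(c, a), e), k(pair(pair(c, e), e), pair(m(pair(c, pair(e, c)), c, k(pair(pair(c, e), a), pair(pair(a, e), pair(a, a)))), pair(a, a))))  →  pair(pair(pair(c, a), e), e)   [R3 at 2]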